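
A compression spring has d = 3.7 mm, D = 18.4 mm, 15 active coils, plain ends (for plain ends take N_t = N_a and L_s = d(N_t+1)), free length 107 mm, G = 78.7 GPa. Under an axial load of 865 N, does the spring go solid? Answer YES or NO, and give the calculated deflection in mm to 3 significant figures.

NO, δ = 43.8 mm

k = Gd⁴/(8D³N_a) = (78.7×10³)(3.7⁴)/(8·18.4³·15) = 19.731 N/mm
N_t = 15; L_s = 3.7·16 = 59.2 mm; δ_solid = L₀ − L_s = 107 − 59.2 = 47.8 mm
δ = F/k = 865/19.731 = 43.84 mm
δ < δ_solid → spring does not go solid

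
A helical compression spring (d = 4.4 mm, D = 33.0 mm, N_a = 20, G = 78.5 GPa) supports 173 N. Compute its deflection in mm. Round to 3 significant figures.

33.8 mm

k = Gd⁴/(8D³N_a) = (78.5×10³)(4.4⁴)/(8·33.0³·20) = 5.117 N/mm
δ = F/k = 173 / 5.117 = 33.809 mm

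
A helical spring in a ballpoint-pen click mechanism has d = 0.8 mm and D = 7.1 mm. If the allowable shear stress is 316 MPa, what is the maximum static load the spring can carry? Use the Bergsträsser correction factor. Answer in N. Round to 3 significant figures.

C = D/d = 7.1/0.8 = 8.8750
K_B = (4C+2)/(4C−3) = 37.500/32.500 = 1.1538
τ_max = K·8FD/(πd³) → F_max = τ_allow·πd³/(8DK)
F_max = 316·π·0.8³/(8·7.1·1.1538) = 508.28/65.538 = 7.7555 N

7.76 N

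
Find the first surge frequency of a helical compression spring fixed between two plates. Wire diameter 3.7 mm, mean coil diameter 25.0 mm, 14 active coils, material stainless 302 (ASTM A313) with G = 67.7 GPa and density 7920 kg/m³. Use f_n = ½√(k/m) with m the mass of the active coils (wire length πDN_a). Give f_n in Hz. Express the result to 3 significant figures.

k = Gd⁴/(8D³N_a) = (67.7×10³)(3.7⁴)/(8·25.0³·14) = 7.2503 N/mm = 7250.3 N/m
Wire length L = πDN_a = π·25.0·14 = 1099.6 mm
m = ρ·(πd²/4)·L = 7920 × 10.752×10⁻⁶ m² × 1.0996 m = 0.093635 kg
f_n = ½√(k/m) = 0.5·√(7250.3/0.093635) = 0.5·√(77432) = 139.13 Hz

139 Hz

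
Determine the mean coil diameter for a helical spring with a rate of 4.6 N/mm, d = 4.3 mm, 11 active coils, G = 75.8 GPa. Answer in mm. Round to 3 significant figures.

D = (Gd⁴/(8N_a·k))^(1/3) = (75.8×10³·4.3⁴/(8·11·4.6))^(1/3)
  = (64018.1)^(1/3) = 40.0038 mm

40.0 mm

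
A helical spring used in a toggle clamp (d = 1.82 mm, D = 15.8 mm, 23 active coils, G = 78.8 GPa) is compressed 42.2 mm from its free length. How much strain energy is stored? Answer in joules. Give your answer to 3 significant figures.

k = Gd⁴/(8D³N_a) = (78.8×10³)(1.82⁴)/(8·15.8³·23) = 1.1913 N/mm
U = ½kδ² = 0.5 × 1.1913 × 42.2² = 1060.8 N·mm = 1.0608 J

1.06 J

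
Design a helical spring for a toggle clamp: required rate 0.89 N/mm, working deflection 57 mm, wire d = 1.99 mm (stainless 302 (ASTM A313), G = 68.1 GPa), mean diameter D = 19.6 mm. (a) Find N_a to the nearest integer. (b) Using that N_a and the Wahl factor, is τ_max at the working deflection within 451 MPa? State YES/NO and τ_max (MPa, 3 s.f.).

(a) 20 coils; (b) YES, τ_max = 367 MPa

N_a = Gd⁴/(8D³k) = (68.1×10³)(1.99⁴)/(8·19.6³·0.89) = 19.92 → N_a = 20
Actual rate k = Gd⁴/(8D³·20) = 0.88648 N/mm
Working load F = kδ = 0.88648·57 = 50.53 N
C = 19.6/1.99 = 9.8492; K_W = (4C−1)/(4C−4)+0.615/C = 1.1472
τ_max = K_W·8FD/(πd³) = 1.1472·320.02 = 367.13 MPa
τ_max ≤ 451 MPa → acceptable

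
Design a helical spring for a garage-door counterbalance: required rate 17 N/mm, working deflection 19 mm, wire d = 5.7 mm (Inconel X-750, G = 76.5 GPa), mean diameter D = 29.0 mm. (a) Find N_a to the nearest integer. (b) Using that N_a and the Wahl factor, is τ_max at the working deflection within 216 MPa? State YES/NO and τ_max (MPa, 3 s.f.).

(a) 24 coils; (b) YES, τ_max = 170 MPa

N_a = Gd⁴/(8D³k) = (76.5×10³)(5.7⁴)/(8·29.0³·17) = 24.35 → N_a = 24
Actual rate k = Gd⁴/(8D³·24) = 17.245 N/mm
Working load F = kδ = 17.245·19 = 327.66 N
C = 29.0/5.7 = 5.0877; K_W = (4C−1)/(4C−4)+0.615/C = 1.3044
τ_max = K_W·8FD/(πd³) = 1.3044·130.66 = 170.42 MPa
τ_max ≤ 216 MPa → acceptable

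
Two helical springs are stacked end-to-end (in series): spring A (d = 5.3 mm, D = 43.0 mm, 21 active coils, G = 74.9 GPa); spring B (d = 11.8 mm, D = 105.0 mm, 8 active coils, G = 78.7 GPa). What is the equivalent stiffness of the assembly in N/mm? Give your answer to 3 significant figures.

3.64 N/mm

k_A = Gd⁴/(8D³N_a) = (74.9×10³)(5.3⁴)/(8·43.0³·21) = 4.4246 N/mm
k_B = Gd⁴/(8D³N_a) = (78.7×10³)(11.8⁴)/(8·105.0³·8) = 20.595 N/mm
Series: 1/k_eq = 1/4.4246 + 1/20.595 = 0.27457; k_eq = 3.6421 N/mm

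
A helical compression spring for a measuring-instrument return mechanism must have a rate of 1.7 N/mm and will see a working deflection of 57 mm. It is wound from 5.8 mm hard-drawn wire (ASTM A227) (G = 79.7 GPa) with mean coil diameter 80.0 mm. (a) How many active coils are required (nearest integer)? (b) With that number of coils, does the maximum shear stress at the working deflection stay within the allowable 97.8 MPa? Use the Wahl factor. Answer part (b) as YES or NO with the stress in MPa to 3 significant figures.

N_a = Gd⁴/(8D³k) = (79.7×10³)(5.8⁴)/(8·80.0³·1.7) = 12.95 → N_a = 13
Actual rate k = Gd⁴/(8D³·13) = 1.6938 N/mm
Working load F = kδ = 1.6938·57 = 96.548 N
C = 80.0/5.8 = 13.7931; K_W = (4C−1)/(4C−4)+0.615/C = 1.1032
τ_max = K_W·8FD/(πd³) = 1.1032·100.81 = 111.21 MPa
τ_max > 97.8 MPa → exceeds allowable

(a) 13 coils; (b) NO, τ_max = 111 MPa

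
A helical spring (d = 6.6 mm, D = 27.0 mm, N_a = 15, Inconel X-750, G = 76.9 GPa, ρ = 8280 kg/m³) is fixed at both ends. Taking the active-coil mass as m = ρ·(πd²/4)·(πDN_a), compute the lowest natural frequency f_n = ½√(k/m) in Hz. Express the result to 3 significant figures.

207 Hz

k = Gd⁴/(8D³N_a) = (76.9×10³)(6.6⁴)/(8·27.0³·15) = 61.777 N/mm = 61777 N/m
Wire length L = πDN_a = π·27.0·15 = 1272.3 mm
m = ρ·(πd²/4)·L = 8280 × 34.212×10⁻⁶ m² × 1.2723 m = 0.36042 kg
f_n = ½√(k/m) = 0.5·√(61777/0.36042) = 0.5·√(1.714e+05) = 207 Hz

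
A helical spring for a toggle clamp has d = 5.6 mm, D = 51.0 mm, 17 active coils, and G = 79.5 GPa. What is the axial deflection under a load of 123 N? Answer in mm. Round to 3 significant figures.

k = Gd⁴/(8D³N_a) = (79.5×10³)(5.6⁴)/(8·51.0³·17) = 4.3338 N/mm
δ = F/k = 123 / 4.3338 = 28.381 mm

28.4 mm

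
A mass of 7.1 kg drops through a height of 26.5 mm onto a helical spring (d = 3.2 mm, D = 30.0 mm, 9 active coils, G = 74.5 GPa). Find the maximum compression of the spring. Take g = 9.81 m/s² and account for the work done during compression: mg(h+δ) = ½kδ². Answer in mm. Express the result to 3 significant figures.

52.2 mm

k = Gd⁴/(8D³N_a) = (74.5×10³)(3.2⁴)/(8·30.0³·9) = 4.0185 N/mm
W = mg = 7.1 × 9.81 = 69.651 N
½kδ² − Wδ − Wh = 0 → δ = (W + √(W² + 2kWh))/k
δ = (69.651 + √(4851.3 + 14834.2))/4.0185 = (69.651 + 140.3)/4.0185 = 52.248 mm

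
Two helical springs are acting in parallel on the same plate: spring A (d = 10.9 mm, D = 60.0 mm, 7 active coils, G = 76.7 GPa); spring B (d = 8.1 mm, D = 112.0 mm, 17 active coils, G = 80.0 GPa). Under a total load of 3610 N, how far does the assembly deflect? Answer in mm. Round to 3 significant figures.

39.5 mm

k_A = Gd⁴/(8D³N_a) = (76.7×10³)(10.9⁴)/(8·60.0³·7) = 89.508 N/mm
k_B = Gd⁴/(8D³N_a) = (80.0×10³)(8.1⁴)/(8·112.0³·17) = 1.8023 N/mm
Parallel: k_eq = 89.508 + 1.8023 = 91.31 N/mm
δ = F/k_eq = 3610/91.31 = 39.536 mm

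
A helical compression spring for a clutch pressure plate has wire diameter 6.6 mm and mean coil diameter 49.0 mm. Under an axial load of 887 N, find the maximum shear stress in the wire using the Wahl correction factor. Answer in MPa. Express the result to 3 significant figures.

462 MPa

Spring index C = D/d = 49.0/6.6 = 7.4242
K_W = (4C−1)/(4C−4) + 0.615/C = 28.697/25.697 + 0.0828 = 1.1996
τ₀ = 8FD/(πd³) = 8·887·49.0/(π·6.6³) = 347704/903.2 = 384.97 MPa
τ_max = K·τ₀ = 1.1996 × 384.97 = 461.8 MPa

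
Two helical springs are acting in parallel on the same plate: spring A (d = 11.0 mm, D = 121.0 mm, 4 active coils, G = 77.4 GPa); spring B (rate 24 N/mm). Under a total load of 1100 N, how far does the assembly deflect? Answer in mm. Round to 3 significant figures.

25.0 mm

k_A = Gd⁴/(8D³N_a) = (77.4×10³)(11.0⁴)/(8·121.0³·4) = 19.99 N/mm
Parallel: k_eq = 19.99 + 24 = 43.99 N/mm
δ = F/k_eq = 1100/43.99 = 25.006 mm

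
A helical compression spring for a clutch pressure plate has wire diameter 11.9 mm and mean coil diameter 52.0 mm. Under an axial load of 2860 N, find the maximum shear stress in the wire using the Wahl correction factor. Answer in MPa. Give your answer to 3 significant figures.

Spring index C = D/d = 52.0/11.9 = 4.3697
K_W = (4C−1)/(4C−4) + 0.615/C = 16.479/13.479 + 0.1407 = 1.3633
τ₀ = 8FD/(πd³) = 8·2860·52.0/(π·11.9³) = 1.18976e+06/5294.1 = 224.73 MPa
τ_max = K·τ₀ = 1.3633 × 224.73 = 306.38 MPa

306 MPa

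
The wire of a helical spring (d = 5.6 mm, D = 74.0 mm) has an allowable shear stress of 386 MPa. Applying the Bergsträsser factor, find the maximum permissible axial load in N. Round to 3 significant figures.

327 N

C = D/d = 74.0/5.6 = 13.2143
K_B = (4C+2)/(4C−3) = 54.857/49.857 = 1.1003
τ_max = K·8FD/(πd³) → F_max = τ_allow·πd³/(8DK)
F_max = 386·π·5.6³/(8·74.0·1.1003) = 2.1296e+05/651.37 = 326.94 N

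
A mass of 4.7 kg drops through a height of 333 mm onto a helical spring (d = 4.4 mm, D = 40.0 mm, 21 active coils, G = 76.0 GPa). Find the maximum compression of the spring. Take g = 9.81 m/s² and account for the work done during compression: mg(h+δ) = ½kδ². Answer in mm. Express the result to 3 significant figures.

k = Gd⁴/(8D³N_a) = (76.0×10³)(4.4⁴)/(8·40.0³·21) = 2.6493 N/mm
W = mg = 4.7 × 9.81 = 46.107 N
½kδ² − Wδ − Wh = 0 → δ = (W + √(W² + 2kWh))/k
δ = (46.107 + √(2125.9 + 81353.5))/2.6493 = (46.107 + 288.93)/2.6493 = 126.46 mm

126 mm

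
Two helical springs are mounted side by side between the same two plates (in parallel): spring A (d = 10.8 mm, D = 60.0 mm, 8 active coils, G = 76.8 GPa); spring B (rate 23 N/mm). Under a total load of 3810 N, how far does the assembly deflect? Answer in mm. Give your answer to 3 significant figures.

38.6 mm

k_A = Gd⁴/(8D³N_a) = (76.8×10³)(10.8⁴)/(8·60.0³·8) = 75.583 N/mm
Parallel: k_eq = 75.583 + 23 = 98.583 N/mm
δ = F/k_eq = 3810/98.583 = 38.648 mm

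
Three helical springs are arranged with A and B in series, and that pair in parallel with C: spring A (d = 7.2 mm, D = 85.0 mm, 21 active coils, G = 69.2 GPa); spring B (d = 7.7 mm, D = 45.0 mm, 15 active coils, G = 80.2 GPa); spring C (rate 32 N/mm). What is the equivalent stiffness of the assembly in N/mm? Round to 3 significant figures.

k_A = Gd⁴/(8D³N_a) = (69.2×10³)(7.2⁴)/(8·85.0³·21) = 1.8025 N/mm
k_B = Gd⁴/(8D³N_a) = (80.2×10³)(7.7⁴)/(8·45.0³·15) = 25.782 N/mm
Springs A,B series: k_AB = 1/(1/1.8025+1/25.782) = 1.6847 N/mm; parallel with C: k_eq = 1.6847+32 = 33.685 N/mm

33.7 N/mm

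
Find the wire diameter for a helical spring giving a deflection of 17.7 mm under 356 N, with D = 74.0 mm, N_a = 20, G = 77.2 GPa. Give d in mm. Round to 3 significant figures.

11.4 mm

Required rate k = F/δ = 356/17.7 = 20.113 N/mm
d = (8D³N_a·k / G)^(1/4) = (8·74.0³·20·20.113 / (77.2×10³))^0.25
  = (16892)^0.25 = 11.4004 mm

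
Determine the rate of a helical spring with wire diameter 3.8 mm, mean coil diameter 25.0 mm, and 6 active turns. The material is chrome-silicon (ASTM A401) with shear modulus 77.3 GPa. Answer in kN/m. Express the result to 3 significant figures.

21.5 kN/m

k = Gd⁴/(8D³N_a) = (77.3×10³ × 3.8⁴) / (8 × 25.0³ × 6)
  = 1.61181e+07 / 750000 = 21.491 N/mm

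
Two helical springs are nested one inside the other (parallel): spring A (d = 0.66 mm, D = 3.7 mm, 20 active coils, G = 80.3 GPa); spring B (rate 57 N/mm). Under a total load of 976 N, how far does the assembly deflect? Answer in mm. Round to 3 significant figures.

16.6 mm

k_A = Gd⁴/(8D³N_a) = (80.3×10³)(0.66⁴)/(8·3.7³·20) = 1.88 N/mm
Parallel: k_eq = 1.88 + 57 = 58.88 N/mm
δ = F/k_eq = 976/58.88 = 16.576 mm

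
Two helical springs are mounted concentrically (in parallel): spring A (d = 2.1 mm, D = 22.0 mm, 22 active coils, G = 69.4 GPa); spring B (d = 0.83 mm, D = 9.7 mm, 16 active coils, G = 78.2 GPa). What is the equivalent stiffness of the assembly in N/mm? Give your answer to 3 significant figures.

1.04 N/mm

k_A = Gd⁴/(8D³N_a) = (69.4×10³)(2.1⁴)/(8·22.0³·22) = 0.7202 N/mm
k_B = Gd⁴/(8D³N_a) = (78.2×10³)(0.83⁴)/(8·9.7³·16) = 0.31768 N/mm
Parallel: k_eq = 0.7202 + 0.31768 = 1.0379 N/mm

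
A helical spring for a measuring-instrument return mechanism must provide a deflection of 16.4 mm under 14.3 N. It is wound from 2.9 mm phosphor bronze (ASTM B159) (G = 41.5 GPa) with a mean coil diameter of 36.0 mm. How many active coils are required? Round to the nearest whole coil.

Required rate k = F/δ = 14.3/16.4 = 0.87195 N/mm
N_a = Gd⁴/(8D³k) = (41.5×10³ × 2.9⁴)/(8 × 36.0³ × 0.87195)
    = 2.93522e+06 / 325454 = 9.019 → 9 coils

9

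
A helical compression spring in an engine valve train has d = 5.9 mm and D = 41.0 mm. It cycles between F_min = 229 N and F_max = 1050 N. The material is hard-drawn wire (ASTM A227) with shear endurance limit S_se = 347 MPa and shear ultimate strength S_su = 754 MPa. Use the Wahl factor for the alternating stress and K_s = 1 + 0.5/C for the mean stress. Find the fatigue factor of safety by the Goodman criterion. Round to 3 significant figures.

0.839

C = D/d = 41.0/5.9 = 6.9492; K_W = (4C−1)/(4C−4)+0.615/C = 1.2146; K_s = 1+0.5/C = 1.0720
F_a = (F_max−F_min)/2 = 410.5 N; F_m = (F_max+F_min)/2 = 639.5 N
τ_a = K_W·8F_aD/(πd³) = 1.2146 × 208.68 = 253.46 MPa
τ_m = K_s·8F_mD/(πd³) = 1.0720 × 325.09 = 348.48 MPa
Goodman: 1/n_f = τ_a/S_se + τ_m/S_su = 253.46/347 + 348.48/754 = 0.73042 + 0.46218 = 1.1926
n_f = 1/1.1926 = 0.8385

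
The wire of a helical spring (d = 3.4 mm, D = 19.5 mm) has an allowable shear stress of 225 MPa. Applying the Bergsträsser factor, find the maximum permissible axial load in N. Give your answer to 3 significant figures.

142 N

C = D/d = 19.5/3.4 = 5.7353
K_B = (4C+2)/(4C−3) = 24.941/19.941 = 1.2507
τ_max = K·8FD/(πd³) → F_max = τ_allow·πd³/(8DK)
F_max = 225·π·3.4³/(8·19.5·1.2507) = 27782/195.12 = 142.39 N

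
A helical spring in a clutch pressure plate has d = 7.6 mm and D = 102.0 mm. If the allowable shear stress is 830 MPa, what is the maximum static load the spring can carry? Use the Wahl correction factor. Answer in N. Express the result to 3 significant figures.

C = D/d = 102.0/7.6 = 13.4211
K_W = (4C−1)/(4C−4) + 0.615/C = 52.684/49.684 + 0.0458 = 1.1062
τ_max = K·8FD/(πd³) → F_max = τ_allow·πd³/(8DK)
F_max = 830·π·7.6³/(8·102.0·1.1062) = 1.1446e+06/902.66 = 1268.1 N

1270 N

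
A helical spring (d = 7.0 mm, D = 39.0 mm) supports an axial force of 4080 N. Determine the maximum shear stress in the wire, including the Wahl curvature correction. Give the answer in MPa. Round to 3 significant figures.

1510 MPa

Spring index C = D/d = 39.0/7.0 = 5.5714
K_W = (4C−1)/(4C−4) + 0.615/C = 21.286/18.286 + 0.1104 = 1.2744
τ₀ = 8FD/(πd³) = 8·4080·39.0/(π·7.0³) = 1.27296e+06/1077.6 = 1181.3 MPa
τ_max = K·τ₀ = 1.2744 × 1181.3 = 1505.5 MPa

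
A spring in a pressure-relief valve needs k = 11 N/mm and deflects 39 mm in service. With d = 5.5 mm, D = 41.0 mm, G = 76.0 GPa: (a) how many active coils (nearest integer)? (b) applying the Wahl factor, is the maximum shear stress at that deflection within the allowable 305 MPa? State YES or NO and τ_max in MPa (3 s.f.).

(a) 11 coils; (b) NO, τ_max = 336 MPa

N_a = Gd⁴/(8D³k) = (76.0×10³)(5.5⁴)/(8·41.0³·11) = 11.47 → N_a = 11
Actual rate k = Gd⁴/(8D³·11) = 11.466 N/mm
Working load F = kδ = 11.466·39 = 447.19 N
C = 41.0/5.5 = 7.4545; K_W = (4C−1)/(4C−4)+0.615/C = 1.1987
τ_max = K_W·8FD/(πd³) = 1.1987·280.63 = 336.39 MPa
τ_max > 305 MPa → exceeds allowable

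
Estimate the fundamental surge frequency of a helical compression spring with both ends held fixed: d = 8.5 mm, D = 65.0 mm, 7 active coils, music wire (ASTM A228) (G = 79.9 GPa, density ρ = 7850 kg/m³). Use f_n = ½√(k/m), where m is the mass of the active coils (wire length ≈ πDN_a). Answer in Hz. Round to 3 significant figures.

103 Hz

k = Gd⁴/(8D³N_a) = (79.9×10³)(8.5⁴)/(8·65.0³·7) = 27.12 N/mm = 27120 N/m
Wire length L = πDN_a = π·65.0·7 = 1429.4 mm
m = ρ·(πd²/4)·L = 7850 × 56.745×10⁻⁶ m² × 1.4294 m = 0.63673 kg
f_n = ½√(k/m) = 0.5·√(27120/0.63673) = 0.5·√(42593) = 103.19 Hz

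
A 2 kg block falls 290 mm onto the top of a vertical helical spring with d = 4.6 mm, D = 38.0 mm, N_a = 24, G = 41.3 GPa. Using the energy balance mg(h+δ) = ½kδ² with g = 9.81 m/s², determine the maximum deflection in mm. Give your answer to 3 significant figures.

k = Gd⁴/(8D³N_a) = (41.3×10³)(4.6⁴)/(8·38.0³·24) = 1.7552 N/mm
W = mg = 2 × 9.81 = 19.62 N
½kδ² − Wδ − Wh = 0 → δ = (W + √(W² + 2kWh))/k
δ = (19.62 + √(384.94 + 19973.6))/1.7552 = (19.62 + 142.68)/1.7552 = 92.469 mm

92.5 mm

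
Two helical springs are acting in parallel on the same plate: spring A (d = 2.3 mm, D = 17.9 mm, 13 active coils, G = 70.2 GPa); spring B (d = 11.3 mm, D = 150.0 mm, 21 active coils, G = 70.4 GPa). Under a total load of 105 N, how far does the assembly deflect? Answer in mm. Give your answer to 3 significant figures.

k_A = Gd⁴/(8D³N_a) = (70.2×10³)(2.3⁴)/(8·17.9³·13) = 3.2935 N/mm
k_B = Gd⁴/(8D³N_a) = (70.4×10³)(11.3⁴)/(8·150.0³·21) = 2.0244 N/mm
Parallel: k_eq = 3.2935 + 2.0244 = 5.3179 N/mm
δ = F/k_eq = 105/5.3179 = 19.745 mm

19.7 mm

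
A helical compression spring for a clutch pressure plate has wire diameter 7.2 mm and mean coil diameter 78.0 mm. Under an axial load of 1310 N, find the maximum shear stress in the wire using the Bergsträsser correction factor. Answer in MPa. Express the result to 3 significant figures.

784 MPa

Spring index C = D/d = 78.0/7.2 = 10.8333
K_B = (4C+2)/(4C−3) = 45.333/40.333 = 1.1240
τ₀ = 8FD/(πd³) = 8·1310·78.0/(π·7.2³) = 817440/1172.6 = 697.12 MPa
τ_max = K·τ₀ = 1.1240 × 697.12 = 783.54 MPa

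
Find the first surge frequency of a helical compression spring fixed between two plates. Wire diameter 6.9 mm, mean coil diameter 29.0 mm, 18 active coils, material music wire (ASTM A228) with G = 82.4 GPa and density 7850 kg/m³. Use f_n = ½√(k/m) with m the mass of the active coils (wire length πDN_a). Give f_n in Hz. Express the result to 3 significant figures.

k = Gd⁴/(8D³N_a) = (82.4×10³)(6.9⁴)/(8·29.0³·18) = 53.182 N/mm = 53182 N/m
Wire length L = πDN_a = π·29.0·18 = 1639.9 mm
m = ρ·(πd²/4)·L = 7850 × 37.393×10⁻⁶ m² × 1.6399 m = 0.48137 kg
f_n = ½√(k/m) = 0.5·√(53182/0.48137) = 0.5·√(1.1048e+05) = 166.19 Hz

166 Hz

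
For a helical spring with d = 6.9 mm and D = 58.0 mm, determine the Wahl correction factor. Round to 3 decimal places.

C = D/d = 58.0/6.9 = 8.4058
K_W = (4C−1)/(4C−4) + 0.615/C = 32.623/29.623 + 0.0732 = 1.1744

1.174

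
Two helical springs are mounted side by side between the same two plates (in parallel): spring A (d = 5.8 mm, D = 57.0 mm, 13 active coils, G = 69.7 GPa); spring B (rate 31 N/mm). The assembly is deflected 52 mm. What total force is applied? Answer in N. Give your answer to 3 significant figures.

k_A = Gd⁴/(8D³N_a) = (69.7×10³)(5.8⁴)/(8·57.0³·13) = 4.0953 N/mm
Parallel: k_eq = 4.0953 + 31 = 35.095 N/mm
F = k_eq·δ = 35.095·52 = 1825 N

1820 N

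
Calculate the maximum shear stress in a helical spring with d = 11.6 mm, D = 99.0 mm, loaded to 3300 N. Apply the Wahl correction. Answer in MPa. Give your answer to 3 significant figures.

624 MPa

Spring index C = D/d = 99.0/11.6 = 8.5345
K_W = (4C−1)/(4C−4) + 0.615/C = 33.138/30.138 + 0.0721 = 1.1716
τ₀ = 8FD/(πd³) = 8·3300·99.0/(π·11.6³) = 2.6136e+06/4903.7 = 532.99 MPa
τ_max = K·τ₀ = 1.1716 × 532.99 = 624.45 MPa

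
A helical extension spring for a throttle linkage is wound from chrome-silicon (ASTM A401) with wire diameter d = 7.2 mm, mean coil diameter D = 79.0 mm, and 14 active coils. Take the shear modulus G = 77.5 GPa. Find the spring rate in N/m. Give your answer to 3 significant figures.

k = Gd⁴/(8D³N_a) = (77.5×10³ × 7.2⁴) / (8 × 79.0³ × 14)
  = 2.08272e+08 / 5.52204e+07 = 3.7717 N/mm = 3771.7 N/m

3770 N/m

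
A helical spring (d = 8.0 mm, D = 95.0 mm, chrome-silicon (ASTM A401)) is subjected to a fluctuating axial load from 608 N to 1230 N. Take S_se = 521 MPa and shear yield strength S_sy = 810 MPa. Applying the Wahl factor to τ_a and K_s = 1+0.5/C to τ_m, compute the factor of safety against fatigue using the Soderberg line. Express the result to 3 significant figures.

C = D/d = 95.0/8.0 = 11.8750; K_W = (4C−1)/(4C−4)+0.615/C = 1.1208; K_s = 1+0.5/C = 1.0421
F_a = (F_max−F_min)/2 = 311 N; F_m = (F_max+F_min)/2 = 919 N
τ_a = K_W·8F_aD/(πd³) = 1.1208 × 146.94 = 164.69 MPa
τ_m = K_s·8F_mD/(πd³) = 1.0421 × 434.22 = 452.5 MPa
Soderberg: 1/n_f = τ_a/S_se + τ_m/S_sy = 164.69/521 + 452.5/810 = 0.31610 + 0.55864 = 0.87475
n_f = 1/0.87475 = 1.143

1.14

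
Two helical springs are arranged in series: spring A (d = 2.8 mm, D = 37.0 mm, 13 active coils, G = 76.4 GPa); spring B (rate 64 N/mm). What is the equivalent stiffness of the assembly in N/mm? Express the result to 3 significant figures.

k_A = Gd⁴/(8D³N_a) = (76.4×10³)(2.8⁴)/(8·37.0³·13) = 0.89143 N/mm
Series: 1/k_eq = 1/0.89143 + 1/64 = 1.1374; k_eq = 0.87918 N/mm

0.879 N/mm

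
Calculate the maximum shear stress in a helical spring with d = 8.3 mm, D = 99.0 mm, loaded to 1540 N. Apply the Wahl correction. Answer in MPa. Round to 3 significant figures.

Spring index C = D/d = 99.0/8.3 = 11.9277
K_W = (4C−1)/(4C−4) + 0.615/C = 46.711/43.711 + 0.0516 = 1.1202
τ₀ = 8FD/(πd³) = 8·1540·99.0/(π·8.3³) = 1.21968e+06/1796.3 = 678.99 MPa
τ_max = K·τ₀ = 1.1202 × 678.99 = 760.6 MPa

761 MPa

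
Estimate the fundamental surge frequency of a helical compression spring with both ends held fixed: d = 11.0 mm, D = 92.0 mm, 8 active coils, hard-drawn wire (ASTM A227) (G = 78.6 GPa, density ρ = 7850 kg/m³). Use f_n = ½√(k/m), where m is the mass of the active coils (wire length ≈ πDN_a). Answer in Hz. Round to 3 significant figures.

k = Gd⁴/(8D³N_a) = (78.6×10³)(11.0⁴)/(8·92.0³·8) = 23.091 N/mm = 23091 N/m
Wire length L = πDN_a = π·92.0·8 = 2312.2 mm
m = ρ·(πd²/4)·L = 7850 × 95.033×10⁻⁶ m² × 2.3122 m = 1.7249 kg
f_n = ½√(k/m) = 0.5·√(23091/1.7249) = 0.5·√(13387) = 57.851 Hz

57.9 Hz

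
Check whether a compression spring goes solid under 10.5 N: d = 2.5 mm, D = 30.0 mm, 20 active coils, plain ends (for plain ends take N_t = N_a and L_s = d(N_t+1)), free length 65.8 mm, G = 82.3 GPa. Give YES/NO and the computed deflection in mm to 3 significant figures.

YES, δ = 14.1 mm

k = Gd⁴/(8D³N_a) = (82.3×10³)(2.5⁴)/(8·30.0³·20) = 0.74418 N/mm
N_t = 20; L_s = 2.5·21 = 52.5 mm; δ_solid = L₀ − L_s = 65.8 − 52.5 = 13.3 mm
δ = F/k = 10.5/0.74418 = 14.11 mm
δ ≥ δ_solid → spring goes solid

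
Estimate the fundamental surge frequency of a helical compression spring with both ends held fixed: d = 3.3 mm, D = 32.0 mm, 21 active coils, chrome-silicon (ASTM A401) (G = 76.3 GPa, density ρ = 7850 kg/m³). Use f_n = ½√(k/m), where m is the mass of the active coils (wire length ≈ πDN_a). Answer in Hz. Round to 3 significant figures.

53.8 Hz

k = Gd⁴/(8D³N_a) = (76.3×10³)(3.3⁴)/(8·32.0³·21) = 1.6437 N/mm = 1643.7 N/m
Wire length L = πDN_a = π·32.0·21 = 2111.2 mm
m = ρ·(πd²/4)·L = 7850 × 8.553×10⁻⁶ m² × 2.1112 m = 0.14174 kg
f_n = ½√(k/m) = 0.5·√(1643.7/0.14174) = 0.5·√(11596) = 53.843 Hz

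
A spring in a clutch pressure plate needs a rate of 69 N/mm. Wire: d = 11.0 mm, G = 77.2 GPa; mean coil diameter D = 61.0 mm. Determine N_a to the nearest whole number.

9

N_a = Gd⁴/(8D³k) = (77.2×10³ × 11.0⁴)/(8 × 61.0³ × 69)
    = 1.13029e+09 / 1.25294e+08 = 9.021 → 9 coils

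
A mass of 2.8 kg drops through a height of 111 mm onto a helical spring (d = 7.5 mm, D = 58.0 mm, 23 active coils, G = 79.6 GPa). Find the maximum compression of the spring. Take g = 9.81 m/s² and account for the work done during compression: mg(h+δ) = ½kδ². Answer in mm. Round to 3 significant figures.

33.7 mm

k = Gd⁴/(8D³N_a) = (79.6×10³)(7.5⁴)/(8·58.0³·23) = 7.0155 N/mm
W = mg = 2.8 × 9.81 = 27.468 N
½kδ² − Wδ − Wh = 0 → δ = (W + √(W² + 2kWh))/k
δ = (27.468 + √(754.49 + 42779.6))/7.0155 = (27.468 + 208.65)/7.0155 = 33.657 mm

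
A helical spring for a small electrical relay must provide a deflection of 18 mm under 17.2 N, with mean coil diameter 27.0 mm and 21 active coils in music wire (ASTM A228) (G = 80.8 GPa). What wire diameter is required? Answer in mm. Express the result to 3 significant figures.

2.50 mm

Required rate k = F/δ = 17.2/18 = 0.95556 N/mm
d = (8D³N_a·k / G)^(1/4) = (8·27.0³·21·0.95556 / (80.8×10³))^0.25
  = (39.106)^0.25 = 2.5007 mm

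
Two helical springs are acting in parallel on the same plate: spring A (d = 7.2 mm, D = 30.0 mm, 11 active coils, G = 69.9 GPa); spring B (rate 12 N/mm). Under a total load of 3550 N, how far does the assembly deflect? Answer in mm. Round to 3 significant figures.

k_A = Gd⁴/(8D³N_a) = (69.9×10³)(7.2⁴)/(8·30.0³·11) = 79.061 N/mm
Parallel: k_eq = 79.061 + 12 = 91.061 N/mm
δ = F/k_eq = 3550/91.061 = 38.985 mm

39.0 mm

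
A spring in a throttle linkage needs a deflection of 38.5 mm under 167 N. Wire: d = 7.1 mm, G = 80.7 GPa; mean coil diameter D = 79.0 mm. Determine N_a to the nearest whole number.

12

Required rate k = F/δ = 167/38.5 = 4.3377 N/mm
N_a = Gd⁴/(8D³k) = (80.7×10³ × 7.1⁴)/(8 × 79.0³ × 4.3377)
    = 2.05072e+08 / 1.71091e+07 = 11.99 → 12 coils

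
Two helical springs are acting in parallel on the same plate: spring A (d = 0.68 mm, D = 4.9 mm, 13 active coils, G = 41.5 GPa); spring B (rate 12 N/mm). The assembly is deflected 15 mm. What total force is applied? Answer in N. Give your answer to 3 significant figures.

191 N

k_A = Gd⁴/(8D³N_a) = (41.5×10³)(0.68⁴)/(8·4.9³·13) = 0.72521 N/mm
Parallel: k_eq = 0.72521 + 12 = 12.725 N/mm
F = k_eq·δ = 12.725·15 = 190.88 N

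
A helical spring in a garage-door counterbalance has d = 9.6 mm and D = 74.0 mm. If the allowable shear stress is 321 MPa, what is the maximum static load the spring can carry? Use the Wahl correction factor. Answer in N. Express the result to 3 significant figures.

C = D/d = 74.0/9.6 = 7.7083
K_W = (4C−1)/(4C−4) + 0.615/C = 29.833/26.833 + 0.0798 = 1.1916
τ_max = K·8FD/(πd³) → F_max = τ_allow·πd³/(8DK)
F_max = 321·π·9.6³/(8·74.0·1.1916) = 8.9221e+05/705.42 = 1264.8 N

1260 N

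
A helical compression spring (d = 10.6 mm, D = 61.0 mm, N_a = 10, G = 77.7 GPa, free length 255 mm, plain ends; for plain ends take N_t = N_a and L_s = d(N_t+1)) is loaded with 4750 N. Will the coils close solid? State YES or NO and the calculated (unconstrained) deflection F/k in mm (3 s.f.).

k = Gd⁴/(8D³N_a) = (77.7×10³)(10.6⁴)/(8·61.0³·10) = 54.021 N/mm
N_t = 10; L_s = 10.6·11 = 116.6 mm; δ_solid = L₀ − L_s = 255 − 116.6 = 138.4 mm
δ = F/k = 4750/54.021 = 87.928 mm
δ < δ_solid → spring does not go solid

NO, δ = 87.9 mm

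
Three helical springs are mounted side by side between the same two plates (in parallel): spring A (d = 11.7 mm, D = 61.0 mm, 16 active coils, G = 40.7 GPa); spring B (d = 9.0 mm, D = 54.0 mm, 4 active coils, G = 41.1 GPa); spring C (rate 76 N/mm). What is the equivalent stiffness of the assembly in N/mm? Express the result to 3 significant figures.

k_A = Gd⁴/(8D³N_a) = (40.7×10³)(11.7⁴)/(8·61.0³·16) = 26.251 N/mm
k_B = Gd⁴/(8D³N_a) = (41.1×10³)(9.0⁴)/(8·54.0³·4) = 53.516 N/mm
Parallel: k_eq = 26.251 + 53.516 + 76 = 155.77 N/mm

156 N/mm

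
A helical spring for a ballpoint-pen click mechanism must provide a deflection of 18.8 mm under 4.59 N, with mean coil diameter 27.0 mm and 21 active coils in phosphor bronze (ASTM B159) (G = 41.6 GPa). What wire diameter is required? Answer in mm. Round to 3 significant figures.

2.10 mm

Required rate k = F/δ = 4.59/18.8 = 0.24415 N/mm
d = (8D³N_a·k / G)^(1/4) = (8·27.0³·21·0.24415 / (41.6×10³))^0.25
  = (19.407)^0.25 = 2.0989 mm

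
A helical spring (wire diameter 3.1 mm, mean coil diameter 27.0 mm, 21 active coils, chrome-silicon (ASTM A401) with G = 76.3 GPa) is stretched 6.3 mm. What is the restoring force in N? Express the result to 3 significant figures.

k = Gd⁴/(8D³N_a) = (76.3×10³)(3.1⁴)/(8·27.0³·21) = 2.1309 N/mm
F = k·δ = 2.1309 × 6.3 = 13.425 N

13.4 N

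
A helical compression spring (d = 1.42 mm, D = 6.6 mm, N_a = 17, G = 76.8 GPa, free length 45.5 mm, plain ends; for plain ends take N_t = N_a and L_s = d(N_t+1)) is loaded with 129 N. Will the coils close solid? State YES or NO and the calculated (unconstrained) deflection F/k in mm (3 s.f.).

k = Gd⁴/(8D³N_a) = (76.8×10³)(1.42⁴)/(8·6.6³·17) = 7.9863 N/mm
N_t = 17; L_s = 1.42·18 = 25.56 mm; δ_solid = L₀ − L_s = 45.5 − 25.56 = 19.94 mm
δ = F/k = 129/7.9863 = 16.153 mm
δ < δ_solid → spring does not go solid

NO, δ = 16.2 mm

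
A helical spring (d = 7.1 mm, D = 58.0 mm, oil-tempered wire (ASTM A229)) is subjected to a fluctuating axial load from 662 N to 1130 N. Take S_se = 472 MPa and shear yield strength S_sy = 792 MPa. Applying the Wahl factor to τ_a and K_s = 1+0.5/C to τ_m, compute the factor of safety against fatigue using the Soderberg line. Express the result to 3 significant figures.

1.36

C = D/d = 58.0/7.1 = 8.1690; K_W = (4C−1)/(4C−4)+0.615/C = 1.1799; K_s = 1+0.5/C = 1.0612
F_a = (F_max−F_min)/2 = 234 N; F_m = (F_max+F_min)/2 = 896 N
τ_a = K_W·8F_aD/(πd³) = 1.1799 × 96.563 = 113.93 MPa
τ_m = K_s·8F_mD/(πd³) = 1.0612 × 369.74 = 392.37 MPa
Soderberg: 1/n_f = τ_a/S_se + τ_m/S_sy = 113.93/472 + 392.37/792 = 0.24139 + 0.49542 = 0.73681
n_f = 1/0.73681 = 1.357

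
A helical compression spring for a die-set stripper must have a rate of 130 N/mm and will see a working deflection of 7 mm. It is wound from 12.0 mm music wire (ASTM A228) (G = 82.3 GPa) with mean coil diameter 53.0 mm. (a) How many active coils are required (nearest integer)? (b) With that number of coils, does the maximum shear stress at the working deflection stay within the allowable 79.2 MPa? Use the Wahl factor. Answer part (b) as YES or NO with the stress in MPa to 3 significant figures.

(a) 11 coils; (b) NO, τ_max = 96.8 MPa

N_a = Gd⁴/(8D³k) = (82.3×10³)(12.0⁴)/(8·53.0³·130) = 11.02 → N_a = 11
Actual rate k = Gd⁴/(8D³·11) = 130.26 N/mm
Working load F = kδ = 130.26·7 = 911.83 N
C = 53.0/12.0 = 4.4167; K_W = (4C−1)/(4C−4)+0.615/C = 1.3588
τ_max = K_W·8FD/(πd³) = 1.3588·71.217 = 96.767 MPa
τ_max > 79.2 MPa → exceeds allowable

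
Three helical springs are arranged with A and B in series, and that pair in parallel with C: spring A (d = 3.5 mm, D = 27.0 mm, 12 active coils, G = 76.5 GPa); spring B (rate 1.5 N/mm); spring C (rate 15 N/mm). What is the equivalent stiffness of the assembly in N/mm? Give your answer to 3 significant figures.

16.2 N/mm

k_A = Gd⁴/(8D³N_a) = (76.5×10³)(3.5⁴)/(8·27.0³·12) = 6.0753 N/mm
Springs A,B series: k_AB = 1/(1/6.0753+1/1.5) = 1.203 N/mm; parallel with C: k_eq = 1.203+15 = 16.203 N/mm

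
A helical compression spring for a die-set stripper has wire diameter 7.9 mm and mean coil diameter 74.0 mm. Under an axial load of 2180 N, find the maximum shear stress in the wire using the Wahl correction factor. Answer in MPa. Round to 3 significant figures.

Spring index C = D/d = 74.0/7.9 = 9.3671
K_W = (4C−1)/(4C−4) + 0.615/C = 36.468/33.468 + 0.0657 = 1.1553
τ₀ = 8FD/(πd³) = 8·2180·74.0/(π·7.9³) = 1.29056e+06/1548.9 = 833.2 MPa
τ_max = K·τ₀ = 1.1553 × 833.2 = 962.58 MPa

963 MPa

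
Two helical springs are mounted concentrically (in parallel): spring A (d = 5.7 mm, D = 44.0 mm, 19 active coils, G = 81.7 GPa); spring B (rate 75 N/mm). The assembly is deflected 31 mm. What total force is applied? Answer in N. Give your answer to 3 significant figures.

k_A = Gd⁴/(8D³N_a) = (81.7×10³)(5.7⁴)/(8·44.0³·19) = 6.6607 N/mm
Parallel: k_eq = 6.6607 + 75 = 81.661 N/mm
F = k_eq·δ = 81.661·31 = 2531.5 N

2530 N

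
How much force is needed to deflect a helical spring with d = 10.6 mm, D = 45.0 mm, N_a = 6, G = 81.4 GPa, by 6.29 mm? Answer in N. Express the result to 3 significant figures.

1480 N

k = Gd⁴/(8D³N_a) = (81.4×10³)(10.6⁴)/(8·45.0³·6) = 234.95 N/mm
F = k·δ = 234.95 × 6.29 = 1477.8 N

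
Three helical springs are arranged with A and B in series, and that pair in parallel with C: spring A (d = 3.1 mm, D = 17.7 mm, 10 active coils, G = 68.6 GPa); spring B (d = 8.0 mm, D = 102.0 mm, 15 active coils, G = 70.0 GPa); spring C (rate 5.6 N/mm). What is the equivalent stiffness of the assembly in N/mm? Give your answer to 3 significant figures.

k_A = Gd⁴/(8D³N_a) = (68.6×10³)(3.1⁴)/(8·17.7³·10) = 14.281 N/mm
k_B = Gd⁴/(8D³N_a) = (70.0×10³)(8.0⁴)/(8·102.0³·15) = 2.2515 N/mm
Springs A,B series: k_AB = 1/(1/14.281+1/2.2515) = 1.9449 N/mm; parallel with C: k_eq = 1.9449+5.6 = 7.5449 N/mm

7.54 N/mm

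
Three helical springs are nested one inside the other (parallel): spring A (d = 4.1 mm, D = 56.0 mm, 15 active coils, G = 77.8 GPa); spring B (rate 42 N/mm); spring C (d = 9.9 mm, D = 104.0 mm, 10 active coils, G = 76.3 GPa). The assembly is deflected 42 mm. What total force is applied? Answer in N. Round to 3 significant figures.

k_A = Gd⁴/(8D³N_a) = (77.8×10³)(4.1⁴)/(8·56.0³·15) = 1.0432 N/mm
k_C = Gd⁴/(8D³N_a) = (76.3×10³)(9.9⁴)/(8·104.0³·10) = 8.1447 N/mm
Parallel: k_eq = 1.0432 + 42 + 8.1447 = 51.188 N/mm
F = k_eq·δ = 51.188·42 = 2149.9 N

2150 N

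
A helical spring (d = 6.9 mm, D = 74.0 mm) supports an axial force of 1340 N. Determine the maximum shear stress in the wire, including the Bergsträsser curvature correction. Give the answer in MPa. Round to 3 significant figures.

865 MPa

Spring index C = D/d = 74.0/6.9 = 10.7246
K_B = (4C+2)/(4C−3) = 44.899/39.899 = 1.1253
τ₀ = 8FD/(πd³) = 8·1340·74.0/(π·6.9³) = 793280/1032 = 768.65 MPa
τ_max = K·τ₀ = 1.1253 × 768.65 = 864.98 MPa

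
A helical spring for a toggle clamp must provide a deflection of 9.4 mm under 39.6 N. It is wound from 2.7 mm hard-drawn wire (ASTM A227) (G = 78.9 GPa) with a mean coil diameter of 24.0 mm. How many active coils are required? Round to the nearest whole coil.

Required rate k = F/δ = 39.6/9.4 = 4.2128 N/mm
N_a = Gd⁴/(8D³k) = (78.9×10³ × 2.7⁴)/(8 × 24.0³ × 4.2128)
    = 4.19307e+06 / 465898 = 9 → 9 coils

9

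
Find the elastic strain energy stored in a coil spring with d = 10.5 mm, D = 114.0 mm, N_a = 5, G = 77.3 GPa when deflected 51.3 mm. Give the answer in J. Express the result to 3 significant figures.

k = Gd⁴/(8D³N_a) = (77.3×10³)(10.5⁴)/(8·114.0³·5) = 15.855 N/mm
U = ½kδ² = 0.5 × 15.855 × 51.3² = 20863 N·mm = 20.863 J

20.9 J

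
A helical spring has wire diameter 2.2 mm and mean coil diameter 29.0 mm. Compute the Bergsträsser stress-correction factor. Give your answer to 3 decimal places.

C = D/d = 29.0/2.2 = 13.1818
K_B = (4C+2)/(4C−3) = 54.727/49.727 = 1.1005

1.101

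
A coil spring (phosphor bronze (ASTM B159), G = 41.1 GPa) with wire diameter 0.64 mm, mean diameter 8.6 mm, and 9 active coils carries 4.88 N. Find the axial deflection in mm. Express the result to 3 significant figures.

k = Gd⁴/(8D³N_a) = (41.1×10³)(0.64⁴)/(8·8.6³·9) = 0.15057 N/mm
δ = F/k = 4.88 / 0.15057 = 32.411 mm

32.4 mm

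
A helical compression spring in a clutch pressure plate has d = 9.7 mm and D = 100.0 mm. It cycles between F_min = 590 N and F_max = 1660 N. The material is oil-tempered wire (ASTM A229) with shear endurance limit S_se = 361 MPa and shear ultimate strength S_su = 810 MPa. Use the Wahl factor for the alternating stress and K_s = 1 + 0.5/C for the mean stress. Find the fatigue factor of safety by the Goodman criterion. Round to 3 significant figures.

1.14

C = D/d = 100.0/9.7 = 10.3093; K_W = (4C−1)/(4C−4)+0.615/C = 1.1402; K_s = 1+0.5/C = 1.0485
F_a = (F_max−F_min)/2 = 535 N; F_m = (F_max+F_min)/2 = 1125 N
τ_a = K_W·8F_aD/(πd³) = 1.1402 × 149.27 = 170.2 MPa
τ_m = K_s·8F_mD/(πd³) = 1.0485 × 313.89 = 329.11 MPa
Goodman: 1/n_f = τ_a/S_se + τ_m/S_su = 170.2/361 + 329.11/810 = 0.47148 + 0.40631 = 0.87779
n_f = 1/0.87779 = 1.139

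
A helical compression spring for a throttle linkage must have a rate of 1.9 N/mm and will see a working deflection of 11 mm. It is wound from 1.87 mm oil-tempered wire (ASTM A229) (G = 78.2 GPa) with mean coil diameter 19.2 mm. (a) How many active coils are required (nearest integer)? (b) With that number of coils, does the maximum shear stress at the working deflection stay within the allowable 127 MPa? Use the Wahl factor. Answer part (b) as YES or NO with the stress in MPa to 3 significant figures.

(a) 9 coils; (b) NO, τ_max = 176 MPa

N_a = Gd⁴/(8D³k) = (78.2×10³)(1.87⁴)/(8·19.2³·1.9) = 8.888 → N_a = 9
Actual rate k = Gd⁴/(8D³·9) = 1.8764 N/mm
Working load F = kδ = 1.8764·11 = 20.641 N
C = 19.2/1.87 = 10.2674; K_W = (4C−1)/(4C−4)+0.615/C = 1.1408
τ_max = K_W·8FD/(πd³) = 1.1408·154.33 = 176.06 MPa
τ_max > 127 MPa → exceeds allowable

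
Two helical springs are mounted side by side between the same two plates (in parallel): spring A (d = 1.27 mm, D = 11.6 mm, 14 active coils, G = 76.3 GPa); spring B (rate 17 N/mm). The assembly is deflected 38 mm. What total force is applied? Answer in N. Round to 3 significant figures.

k_A = Gd⁴/(8D³N_a) = (76.3×10³)(1.27⁴)/(8·11.6³·14) = 1.1354 N/mm
Parallel: k_eq = 1.1354 + 17 = 18.135 N/mm
F = k_eq·δ = 18.135·38 = 689.15 N

689 N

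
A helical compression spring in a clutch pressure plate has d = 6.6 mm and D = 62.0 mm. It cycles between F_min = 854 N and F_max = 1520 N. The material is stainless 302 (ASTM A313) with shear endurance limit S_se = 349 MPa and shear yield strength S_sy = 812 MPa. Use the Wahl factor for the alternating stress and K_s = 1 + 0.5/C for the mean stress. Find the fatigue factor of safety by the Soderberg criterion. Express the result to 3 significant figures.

0.689

C = D/d = 62.0/6.6 = 9.3939; K_W = (4C−1)/(4C−4)+0.615/C = 1.1548; K_s = 1+0.5/C = 1.0532
F_a = (F_max−F_min)/2 = 333 N; F_m = (F_max+F_min)/2 = 1187 N
τ_a = K_W·8F_aD/(πd³) = 1.1548 × 182.87 = 211.18 MPa
τ_m = K_s·8F_mD/(πd³) = 1.0532 × 651.85 = 686.55 MPa
Soderberg: 1/n_f = τ_a/S_se + τ_m/S_sy = 211.18/349 + 686.55/812 = 0.60511 + 0.84550 = 1.4506
n_f = 1/1.4506 = 0.6894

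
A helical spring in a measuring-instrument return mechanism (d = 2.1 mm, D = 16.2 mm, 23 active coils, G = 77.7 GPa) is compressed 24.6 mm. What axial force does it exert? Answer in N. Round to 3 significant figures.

47.5 N

k = Gd⁴/(8D³N_a) = (77.7×10³)(2.1⁴)/(8·16.2³·23) = 1.9317 N/mm
F = k·δ = 1.9317 × 24.6 = 47.519 N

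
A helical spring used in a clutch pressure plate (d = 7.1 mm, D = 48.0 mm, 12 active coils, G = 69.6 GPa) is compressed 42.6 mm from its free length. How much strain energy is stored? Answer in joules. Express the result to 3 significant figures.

k = Gd⁴/(8D³N_a) = (69.6×10³)(7.1⁴)/(8·48.0³·12) = 16.659 N/mm
U = ½kδ² = 0.5 × 16.659 × 42.6² = 15116 N·mm = 15.116 J

15.1 J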